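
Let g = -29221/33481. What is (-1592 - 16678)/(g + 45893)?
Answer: -305848935/768257156 ≈ -0.39811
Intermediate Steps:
g = -29221/33481 (g = -29221*1/33481 = -29221/33481 ≈ -0.87276)
(-1592 - 16678)/(g + 45893) = (-1592 - 16678)/(-29221/33481 + 45893) = -18270/1536514312/33481 = -18270*33481/1536514312 = -305848935/768257156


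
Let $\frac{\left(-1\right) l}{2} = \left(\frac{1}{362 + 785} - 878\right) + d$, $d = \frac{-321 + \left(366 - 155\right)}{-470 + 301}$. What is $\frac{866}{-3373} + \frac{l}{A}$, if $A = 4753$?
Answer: $\frac{349400695376}{3107665582567} \approx 0.11243$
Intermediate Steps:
$d = \frac{110}{169}$ ($d = \frac{-321 + 211}{-169} = \left(-110\right) \left(- \frac{1}{169}\right) = \frac{110}{169} \approx 0.65089$)
$l = \frac{340135630}{193843}$ ($l = - 2 \left(\left(\frac{1}{362 + 785} - 878\right) + \frac{110}{169}\right) = - 2 \left(\left(\frac{1}{1147} - 878\right) + \frac{110}{169}\right) = - 2 \left(- \frac{1007065}{1147} + \frac{110}{169}\right) = \left(-2\right) \left(- \frac{170067815}{193843}\right) = \frac{340135630}{193843} \approx 1754.7$)
$\frac{866}{-3373} + \frac{l}{A} = \frac{866}{-3373} + \frac{340135630}{193843 \cdot 4753} = 866 \left(- \frac{1}{3373}\right) + \frac{340135630}{193843} \cdot \frac{1}{4753} = - \frac{866}{3373} + \frac{340135630}{921335779} = \frac{349400695376}{3107665582567}$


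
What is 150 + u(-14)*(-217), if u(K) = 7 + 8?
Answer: -3105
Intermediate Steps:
u(K) = 15
150 + u(-14)*(-217) = 150 + 15*(-217) = 150 - 3255 = -3105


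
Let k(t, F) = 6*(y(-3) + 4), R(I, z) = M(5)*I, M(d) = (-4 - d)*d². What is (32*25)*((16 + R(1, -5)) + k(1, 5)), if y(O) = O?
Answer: -162400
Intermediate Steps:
M(d) = d²*(-4 - d)
R(I, z) = -225*I (R(I, z) = (5²*(-4 - 1*5))*I = (25*(-4 - 5))*I = (25*(-9))*I = -225*I)
k(t, F) = 6 (k(t, F) = 6*(-3 + 4) = 6*1 = 6)
(32*25)*((16 + R(1, -5)) + k(1, 5)) = (32*25)*((16 - 225*1) + 6) = 800*((16 - 225) + 6) = 800*(-209 + 6) = 800*(-203) = -162400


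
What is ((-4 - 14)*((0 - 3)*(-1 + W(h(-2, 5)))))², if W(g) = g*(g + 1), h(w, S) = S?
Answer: 2452356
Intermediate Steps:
W(g) = g*(1 + g)
((-4 - 14)*((0 - 3)*(-1 + W(h(-2, 5)))))² = ((-4 - 14)*((0 - 3)*(-1 + 5*(1 + 5))))² = (-(-54)*(-1 + 5*6))² = (-(-54)*(-1 + 30))² = (-(-54)*29)² = (-18*(-87))² = 1566² = 2452356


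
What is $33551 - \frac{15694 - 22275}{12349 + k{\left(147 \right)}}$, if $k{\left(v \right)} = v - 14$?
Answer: $\frac{418790163}{12482} \approx 33552.0$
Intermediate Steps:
$k{\left(v \right)} = -14 + v$ ($k{\left(v \right)} = v - 14 = -14 + v$)
$33551 - \frac{15694 - 22275}{12349 + k{\left(147 \right)}} = 33551 - \frac{15694 - 22275}{12349 + \left(-14 + 147\right)} = 33551 - - \frac{6581}{12349 + 133} = 33551 - - \frac{6581}{12482} = 33551 + \frac{6581}{12482} = \frac{418790163}{12482}$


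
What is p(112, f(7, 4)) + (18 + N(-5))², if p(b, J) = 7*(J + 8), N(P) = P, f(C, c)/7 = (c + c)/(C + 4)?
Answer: 2867/11 ≈ 260.64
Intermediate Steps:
f(C, c) = 14*c/(4 + C) (f(C, c) = 7*((c + c)/(C + 4)) = 7*((2*c)/(4 + C)) = 7*(2*c/(4 + C)) = 14*c/(4 + C))
p(b, J) = 56 + 7*J (p(b, J) = 7*(8 + J) = 56 + 7*J)
p(112, f(7, 4)) + (18 + N(-5))² = (56 + 7*(14*4/(4 + 7))) + (18 - 5)² = (56 + 7*(14*4/11)) + 13² = (56 + 7*(14*4*(1/11))) + 169 = (56 + 7*(56/11)) + 169 = (56 + 392/11) + 169 = 1008/11 + 169 = 2867/11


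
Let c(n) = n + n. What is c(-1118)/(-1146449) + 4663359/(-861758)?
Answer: -5344376371303/987961597342 ≈ -5.4095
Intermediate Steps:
c(n) = 2*n
c(-1118)/(-1146449) + 4663359/(-861758) = (2*(-1118))/(-1146449) + 4663359/(-861758) = -2236*(-1/1146449) + 4663359*(-1/861758) = 2236/1146449 - 4663359/861758 = -5344376371303/987961597342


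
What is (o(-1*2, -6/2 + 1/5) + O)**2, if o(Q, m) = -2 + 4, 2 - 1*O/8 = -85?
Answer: 487204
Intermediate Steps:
O = 696 (O = 16 - 8*(-85) = 16 + 680 = 696)
o(Q, m) = 2
(o(-1*2, -6/2 + 1/5) + O)**2 = (2 + 696)**2 = 698**2 = 487204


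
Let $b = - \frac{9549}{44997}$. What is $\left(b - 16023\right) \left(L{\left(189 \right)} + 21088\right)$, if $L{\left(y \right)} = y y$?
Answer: $- \frac{13653029677440}{14999} \approx -9.1026 \cdot 10^{8}$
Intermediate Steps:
$L{\left(y \right)} = y^{2}$
$b = - \frac{3183}{14999}$ ($b = \left(-9549\right) \frac{1}{44997} = - \frac{3183}{14999} \approx -0.21221$)
$\left(b - 16023\right) \left(L{\left(189 \right)} + 21088\right) = \left(- \frac{3183}{14999} - 16023\right) \left(189^{2} + 21088\right) = - \frac{240332160 \left(35721 + 21088\right)}{14999} = \left(- \frac{240332160}{14999}\right) 56809 = - \frac{13653029677440}{14999}$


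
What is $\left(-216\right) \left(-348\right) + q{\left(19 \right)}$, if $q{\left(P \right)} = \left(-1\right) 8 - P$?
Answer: $75141$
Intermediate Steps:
$q{\left(P \right)} = -8 - P$
$\left(-216\right) \left(-348\right) + q{\left(19 \right)} = \left(-216\right) \left(-348\right) - 27 = 75168 - 27 = 75141$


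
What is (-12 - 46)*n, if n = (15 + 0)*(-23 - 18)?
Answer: 35670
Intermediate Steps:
n = -615 (n = 15*(-41) = -615)
(-12 - 46)*n = (-12 - 46)*(-615) = -58*(-615) = 35670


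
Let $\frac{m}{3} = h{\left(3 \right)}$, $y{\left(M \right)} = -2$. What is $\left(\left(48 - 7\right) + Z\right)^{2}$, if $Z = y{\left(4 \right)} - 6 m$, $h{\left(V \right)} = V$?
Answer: $225$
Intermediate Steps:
$m = 9$ ($m = 3 \cdot 3 = 9$)
$Z = -56$ ($Z = -2 - 54 = -56$)
$\left(\left(48 - 7\right) + Z\right)^{2} = \left(\left(48 - 7\right) - 56\right)^{2} = \left(41 - 56\right)^{2} = \left(-15\right)^{2} = 225$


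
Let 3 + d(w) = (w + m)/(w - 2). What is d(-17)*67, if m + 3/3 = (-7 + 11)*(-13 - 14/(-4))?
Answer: -67/19 ≈ -3.5263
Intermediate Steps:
m = -39 (m = -1 + (-7 + 11)*(-13 - 14/(-4)) = -1 + 4*(-13 - 14*(-1/4)) = -1 + 4*(-13 + 7/2) = -1 + 4*(-19/2) = -1 - 38 = -39)
d(w) = -3 + (-39 + w)/(-2 + w) (d(w) = -3 + (w - 39)/(w - 2) = -3 + (-39 + w)/(-2 + w))
d(-17)*67 = ((-33 - 2*(-17))/(-2 - 17))*67 = ((-33 + 34)/(-19))*67 = -1/19*1*67 = -1/19*67 = -67/19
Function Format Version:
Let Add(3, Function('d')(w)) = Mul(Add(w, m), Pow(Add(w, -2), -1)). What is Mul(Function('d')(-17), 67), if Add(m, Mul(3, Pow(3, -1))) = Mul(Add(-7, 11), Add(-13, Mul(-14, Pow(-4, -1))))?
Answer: Rational(-67, 19) ≈ -3.5263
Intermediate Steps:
m = -39 (m = Add(-1, Mul(Add(-7, 11), Add(-13, Mul(-14, Pow(-4, -1))))) = Add(-1, Mul(4, Add(-13, Mul(-14, Rational(-1, 4))))) = Add(-1, Mul(4, Add(-13, Rational(7, 2)))) = Add(-1, Mul(4, Rational(-19, 2))) = Add(-1, -38) = -39)
Function('d')(w) = Add(-3, Mul(Pow(Add(-2, w), -1), Add(-39, w))) (Function('d')(w) = Add(-3, Mul(Add(w, -39), Pow(Add(w, -2), -1))) = Add(-3, Mul(Add(-39, w), Pow(Add(-2, w), -1))) = Add(-3, Mul(Pow(Add(-2, w), -1), Add(-39, w))))
Mul(Function('d')(-17), 67) = Mul(Mul(Pow(Add(-2, -17), -1), Add(-33, Mul(-2, -17))), 67) = Mul(Mul(Pow(-19, -1), Add(-33, 34)), 67) = Mul(Mul(Rational(-1, 19), 1), 67) = Mul(Rational(-1, 19), 67) = Rational(-67, 19)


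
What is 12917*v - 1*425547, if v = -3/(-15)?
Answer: -2114818/5 ≈ -4.2296e+5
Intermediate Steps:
v = ⅕ (v = -3*(-1/15) = ⅕ ≈ 0.20000)
12917*v - 1*425547 = 12917*(⅕) - 1*425547 = 12917/5 - 425547 = -2114818/5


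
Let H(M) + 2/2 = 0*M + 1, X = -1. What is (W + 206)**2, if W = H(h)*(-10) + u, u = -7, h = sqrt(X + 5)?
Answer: 39601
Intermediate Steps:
h = 2 (h = sqrt(-1 + 5) = sqrt(4) = 2)
H(M) = 0 (H(M) = -1 + (0*M + 1) = -1 + (0 + 1) = -1 + 1 = 0)
W = -7 (W = 0*(-10) - 7 = 0 - 7 = -7)
(W + 206)**2 = (-7 + 206)**2 = 199**2 = 39601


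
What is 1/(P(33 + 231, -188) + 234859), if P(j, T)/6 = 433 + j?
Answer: 1/239041 ≈ 4.1834e-6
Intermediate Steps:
P(j, T) = 2598 + 6*j (P(j, T) = 6*(433 + j) = 2598 + 6*j)
1/(P(33 + 231, -188) + 234859) = 1/((2598 + 6*(33 + 231)) + 234859) = 1/((2598 + 6*264) + 234859) = 1/((2598 + 1584) + 234859) = 1/(4182 + 234859) = 1/239041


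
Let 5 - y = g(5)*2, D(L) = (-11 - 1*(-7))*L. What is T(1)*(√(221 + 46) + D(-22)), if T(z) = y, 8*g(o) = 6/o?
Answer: 2068/5 + 47*√267/10 ≈ 490.40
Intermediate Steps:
g(o) = 3/(4*o) (g(o) = (6/o)/8 = 3/(4*o))
D(L) = -4*L (D(L) = (-11 + 7)*L = -4*L)
y = 47/10 (y = 5 - (¾)/5*2 = 5 - (¾)*(⅕)*2 = 5 - 3*2/20 = 5 - 1*3/10 = 5 - 3/10 = 47/10 ≈ 4.7000)
T(z) = 47/10
T(1)*(√(221 + 46) + D(-22)) = 47*(√(221 + 46) - 4*(-22))/10 = 47*(√267 + 88)/10 = 47*(88 + √267)/10 = 2068/5 + 47*√267/10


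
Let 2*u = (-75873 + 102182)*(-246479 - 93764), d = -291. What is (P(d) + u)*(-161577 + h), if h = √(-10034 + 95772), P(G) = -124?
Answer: 1446348975509295/2 - 8951453335*√85738/2 ≈ 7.2186e+14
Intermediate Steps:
u = -8951453087/2 (u = ((-75873 + 102182)*(-246479 - 93764))/2 = (26309*(-340243))/2 = (½)*(-8951453087) = -8951453087/2 ≈ -4.4757e+9)
h = √85738 ≈ 292.81
(P(d) + u)*(-161577 + h) = (-124 - 8951453087/2)*(-161577 + √85738) = -8951453335*(-161577 + √85738)/2 = 1446348975509295/2 - 8951453335*√85738/2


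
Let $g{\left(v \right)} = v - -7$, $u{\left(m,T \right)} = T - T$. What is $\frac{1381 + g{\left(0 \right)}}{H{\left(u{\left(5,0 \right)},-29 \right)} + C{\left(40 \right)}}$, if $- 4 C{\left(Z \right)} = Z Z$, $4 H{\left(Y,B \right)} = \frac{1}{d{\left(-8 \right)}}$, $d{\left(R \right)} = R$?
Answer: $- \frac{44416}{12801} \approx -3.4697$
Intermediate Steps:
$u{\left(m,T \right)} = 0$
$H{\left(Y,B \right)} = - \frac{1}{32}$ ($H{\left(Y,B \right)} = \frac{1}{4 \left(-8\right)} = \frac{1}{4} \left(- \frac{1}{8}\right) = - \frac{1}{32}$)
$g{\left(v \right)} = 7 + v$ ($g{\left(v \right)} = v + 7 = 7 + v$)
$C{\left(Z \right)} = - \frac{Z^{2}}{4}$ ($C{\left(Z \right)} = - \frac{Z Z}{4} = - \frac{Z^{2}}{4}$)
$\frac{1381 + g{\left(0 \right)}}{H{\left(u{\left(5,0 \right)},-29 \right)} + C{\left(40 \right)}} = \frac{1381 + \left(7 + 0\right)}{- \frac{1}{32} - \frac{40^{2}}{4}} = \frac{1381 + 7}{- \frac{1}{32} - 400} = \frac{1388}{- \frac{1}{32} - 400} = \frac{1388}{- \frac{12801}{32}} = 1388 \left(- \frac{32}{12801}\right) = - \frac{44416}{12801}$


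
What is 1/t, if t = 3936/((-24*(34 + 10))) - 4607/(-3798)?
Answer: -41778/105041 ≈ -0.39773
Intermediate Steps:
t = -105041/41778 (t = 3936/((-24*44)) - 4607*(-1/3798) = 3936/(-1056) + 4607/3798 = 3936*(-1/1056) + 4607/3798 = -41/11 + 4607/3798 = -105041/41778 ≈ -2.5143)
1/t = 1/(-105041/41778) = -41778/105041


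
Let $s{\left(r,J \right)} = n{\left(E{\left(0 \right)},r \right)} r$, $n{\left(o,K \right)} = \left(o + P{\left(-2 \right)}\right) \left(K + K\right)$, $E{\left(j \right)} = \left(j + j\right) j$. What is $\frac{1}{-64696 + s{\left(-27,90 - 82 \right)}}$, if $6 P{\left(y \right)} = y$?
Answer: $- \frac{1}{65182} \approx -1.5342 \cdot 10^{-5}$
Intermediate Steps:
$E{\left(j \right)} = 2 j^{2}$ ($E{\left(j \right)} = 2 j j = 2 j^{2}$)
$P{\left(y \right)} = \frac{y}{6}$
$n{\left(o,K \right)} = 2 K \left(- \frac{1}{3} + o\right)$ ($n{\left(o,K \right)} = \left(o + \frac{1}{6} \left(-2\right)\right) \left(K + K\right) = \left(o - \frac{1}{3}\right) 2 K = \left(- \frac{1}{3} + o\right) 2 K = 2 K \left(- \frac{1}{3} + o\right)$)
$s{\left(r,J \right)} = - \frac{2 r^{2}}{3}$ ($s{\left(r,J \right)} = \frac{2 r \left(-1 + 3 \cdot 2 \cdot 0^{2}\right)}{3} r = \frac{2 r \left(-1 + 3 \cdot 2 \cdot 0\right)}{3} r = \frac{2 r \left(-1 + 3 \cdot 0\right)}{3} r = \frac{2 r \left(-1 + 0\right)}{3} r = \frac{2}{3} r \left(-1\right) r = - \frac{2 r}{3} r = - \frac{2 r^{2}}{3}$)
$\frac{1}{-64696 + s{\left(-27,90 - 82 \right)}} = \frac{1}{-64696 - \frac{2 \left(-27\right)^{2}}{3}} = \frac{1}{-64696 - 486} = \frac{1}{-65182} = - \frac{1}{65182}$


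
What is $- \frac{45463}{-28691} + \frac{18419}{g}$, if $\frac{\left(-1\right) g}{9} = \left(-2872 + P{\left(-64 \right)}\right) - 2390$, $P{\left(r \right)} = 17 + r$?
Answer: $\frac{2700727132}{1370884671} \approx 1.9701$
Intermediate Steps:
$g = 47781$ ($g = - 9 \left(\left(-2872 + \left(17 - 64\right)\right) - 2390\right) = - 9 \left(\left(-2872 - 47\right) - 2390\right) = - 9 \left(-2919 - 2390\right) = \left(-9\right) \left(-5309\right) = 47781$)
$- \frac{45463}{-28691} + \frac{18419}{g} = - \frac{45463}{-28691} + \frac{18419}{47781} = \left(-45463\right) \left(- \frac{1}{28691}\right) + 18419 \cdot \frac{1}{47781} = \frac{45463}{28691} + \frac{18419}{47781} = \frac{2700727132}{1370884671}$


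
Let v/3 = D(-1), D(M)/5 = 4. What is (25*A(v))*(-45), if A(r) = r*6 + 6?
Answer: -411750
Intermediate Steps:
D(M) = 20 (D(M) = 5*4 = 20)
v = 60 (v = 3*20 = 60)
A(r) = 6 + 6*r (A(r) = 6*r + 6 = 6 + 6*r)
(25*A(v))*(-45) = (25*(6 + 6*60))*(-45) = (25*(6 + 360))*(-45) = (25*366)*(-45) = 9150*(-45) = -411750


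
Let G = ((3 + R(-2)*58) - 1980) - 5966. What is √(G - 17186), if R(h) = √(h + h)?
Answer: √(-25129 + 116*I) ≈ 0.3659 + 158.52*I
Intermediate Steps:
R(h) = √2*√h (R(h) = √(2*h) = √2*√h)
G = -7943 + 116*I (G = ((3 + (√2*√(-2))*58) - 1980) - 5966 = ((3 + (√2*(I*√2))*58) - 1980) - 5966 = ((3 + (2*I)*58) - 1980) - 5966 = ((3 + 116*I) - 1980) - 5966 = (-1977 + 116*I) - 5966 = -7943 + 116*I ≈ -7943.0 + 116.0*I)
√(G - 17186) = √((-7943 + 116*I) - 17186) = √(-25129 + 116*I)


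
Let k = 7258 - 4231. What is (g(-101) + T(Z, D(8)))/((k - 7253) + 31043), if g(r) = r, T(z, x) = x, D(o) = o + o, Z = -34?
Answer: -85/26817 ≈ -0.0031696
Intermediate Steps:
D(o) = 2*o
k = 3027
(g(-101) + T(Z, D(8)))/((k - 7253) + 31043) = (-101 + 2*8)/((3027 - 7253) + 31043) = (-101 + 16)/(-4226 + 31043) = -85/26817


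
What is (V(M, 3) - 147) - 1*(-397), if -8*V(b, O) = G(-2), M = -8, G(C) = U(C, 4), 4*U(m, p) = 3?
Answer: 7997/32 ≈ 249.91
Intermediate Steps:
U(m, p) = ¾ (U(m, p) = (¼)*3 = ¾)
G(C) = ¾
V(b, O) = -3/32 (V(b, O) = -⅛*¾ = -3/32)
(V(M, 3) - 147) - 1*(-397) = (-3/32 - 147) - 1*(-397) = -4707/32 + 397 = 7997/32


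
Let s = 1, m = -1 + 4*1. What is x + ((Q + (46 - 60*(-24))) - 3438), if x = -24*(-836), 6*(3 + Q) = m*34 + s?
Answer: 108757/6 ≈ 18126.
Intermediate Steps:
m = 3 (m = -1 + 4 = 3)
Q = 85/6 (Q = -3 + (3*34 + 1)/6 = -3 + (102 + 1)/6 = -3 + (⅙)*103 = -3 + 103/6 = 85/6 ≈ 14.167)
x = 20064
x + ((Q + (46 - 60*(-24))) - 3438) = 20064 + ((85/6 + (46 - 60*(-24))) - 3438) = 20064 + ((85/6 + (46 + 1440)) - 3438) = 20064 + ((85/6 + 1486) - 3438) = 20064 + (9001/6 - 3438) = 20064 - 11627/6 = 108757/6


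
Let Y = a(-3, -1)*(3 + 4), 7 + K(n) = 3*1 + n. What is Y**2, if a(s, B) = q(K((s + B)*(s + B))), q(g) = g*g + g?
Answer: 1192464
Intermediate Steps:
K(n) = -4 + n (K(n) = -7 + (3*1 + n) = -7 + (3 + n) = -4 + n)
q(g) = g + g**2 (q(g) = g**2 + g = g + g**2)
a(s, B) = (-4 + (B + s)**2)*(-3 + (B + s)**2) (a(s, B) = (-4 + (s + B)*(s + B))*(1 + (-4 + (s + B)*(s + B))) = (-4 + (B + s)*(B + s))*(1 + (-4 + (B + s)*(B + s))) = (-4 + (B + s)**2)*(1 + (-4 + (B + s)**2)) = (-4 + (B + s)**2)*(-3 + (B + s)**2))
Y = 1092 (Y = ((-4 + (-1 - 3)**2)*(-3 + (-1 - 3)**2))*(3 + 4) = ((-4 + (-4)**2)*(-3 + (-4)**2))*7 = ((-4 + 16)*(-3 + 16))*7 = (12*13)*7 = 156*7 = 1092)
Y**2 = 1092**2 = 1192464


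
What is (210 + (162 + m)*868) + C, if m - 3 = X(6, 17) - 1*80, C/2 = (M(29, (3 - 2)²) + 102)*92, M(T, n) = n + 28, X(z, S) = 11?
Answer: 107642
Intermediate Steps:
M(T, n) = 28 + n
C = 24104 (C = 2*(((28 + (3 - 2)²) + 102)*92) = 2*(((28 + 1²) + 102)*92) = 2*(((28 + 1) + 102)*92) = 2*((29 + 102)*92) = 2*(131*92) = 2*12052 = 24104)
m = -66 (m = 3 + (11 - 1*80) = 3 + (11 - 80) = 3 - 69 = -66)
(210 + (162 + m)*868) + C = (210 + (162 - 66)*868) + 24104 = (210 + 96*868) + 24104 = (210 + 83328) + 24104 = 83538 + 24104 = 107642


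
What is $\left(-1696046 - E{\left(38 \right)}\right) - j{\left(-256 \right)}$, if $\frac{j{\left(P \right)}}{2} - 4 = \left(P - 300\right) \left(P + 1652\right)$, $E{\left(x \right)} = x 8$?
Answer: $-144006$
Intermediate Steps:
$E{\left(x \right)} = 8 x$
$j{\left(P \right)} = 8 + 2 \left(-300 + P\right) \left(1652 + P\right)$ ($j{\left(P \right)} = 8 + 2 \left(P - 300\right) \left(P + 1652\right) = 8 + 2 \left(-300 + P\right) \left(1652 + P\right)$)
$\left(-1696046 - E{\left(38 \right)}\right) - j{\left(-256 \right)} = \left(-1696046 - 8 \cdot 38\right) - \left(-991192 + 2 \left(-256\right)^{2} + 2704 \left(-256\right)\right) = \left(-1696046 - 304\right) - \left(-991192 + 2 \cdot 65536 - 692224\right) = \left(-1696046 - 304\right) - \left(-991192 + 131072 - 692224\right) = -1696350 - -1552344 = -1696350 + 1552344 = -144006$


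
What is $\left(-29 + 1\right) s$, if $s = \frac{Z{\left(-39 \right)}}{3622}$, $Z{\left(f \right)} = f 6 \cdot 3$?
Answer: $\frac{9828}{1811} \approx 5.4268$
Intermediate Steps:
$Z{\left(f \right)} = 18 f$ ($Z{\left(f \right)} = 6 f 3 = 18 f$)
$s = - \frac{351}{1811}$ ($s = \frac{18 \left(-39\right)}{3622} = \left(-702\right) \frac{1}{3622} = - \frac{351}{1811} \approx -0.19382$)
$\left(-29 + 1\right) s = \left(-29 + 1\right) \left(- \frac{351}{1811}\right) = \left(-28\right) \left(- \frac{351}{1811}\right) = \frac{9828}{1811}$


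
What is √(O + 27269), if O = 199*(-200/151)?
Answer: 3*√68416741/151 ≈ 164.33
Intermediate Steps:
O = -39800/151 (O = 199*(-200*1/151) = 199*(-200/151) = -39800/151 ≈ -263.58)
√(O + 27269) = √(-39800/151 + 27269) = √(4077819/151) = 3*√68416741/151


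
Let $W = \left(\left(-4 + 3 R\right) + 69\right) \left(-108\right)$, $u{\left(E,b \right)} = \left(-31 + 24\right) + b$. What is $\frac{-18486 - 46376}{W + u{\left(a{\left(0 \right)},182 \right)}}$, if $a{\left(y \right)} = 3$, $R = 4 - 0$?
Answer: $\frac{9266}{1163} \approx 7.9673$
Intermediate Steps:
$R = 4$ ($R = 4 + 0 = 4$)
$u{\left(E,b \right)} = -7 + b$
$W = -8316$ ($W = \left(\left(-4 + 3 \cdot 4\right) + 69\right) \left(-108\right) = \left(\left(-4 + 12\right) + 69\right) \left(-108\right) = \left(8 + 69\right) \left(-108\right) = 77 \left(-108\right) = -8316$)
$\frac{-18486 - 46376}{W + u{\left(a{\left(0 \right)},182 \right)}} = \frac{-18486 - 46376}{-8316 + \left(-7 + 182\right)} = - \frac{64862}{-8316 + 175} = - \frac{64862}{-8141} = \left(-64862\right) \left(- \frac{1}{8141}\right) = \frac{9266}{1163}$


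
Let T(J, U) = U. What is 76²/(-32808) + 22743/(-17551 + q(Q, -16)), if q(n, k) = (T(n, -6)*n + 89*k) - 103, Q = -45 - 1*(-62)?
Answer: -15302429/11236740 ≈ -1.3618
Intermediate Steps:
Q = 17 (Q = -45 + 62 = 17)
q(n, k) = -103 - 6*n + 89*k (q(n, k) = (-6*n + 89*k) - 103 = -103 - 6*n + 89*k)
76²/(-32808) + 22743/(-17551 + q(Q, -16)) = 76²/(-32808) + 22743/(-17551 + (-103 - 6*17 + 89*(-16))) = 5776*(-1/32808) + 22743/(-17551 + (-103 - 102 - 1424)) = -722/4101 + 22743/(-17551 - 1629) = -722/4101 + 22743/(-19180) = -722/4101 + 22743*(-1/19180) = -722/4101 - 3249/2740 = -15302429/11236740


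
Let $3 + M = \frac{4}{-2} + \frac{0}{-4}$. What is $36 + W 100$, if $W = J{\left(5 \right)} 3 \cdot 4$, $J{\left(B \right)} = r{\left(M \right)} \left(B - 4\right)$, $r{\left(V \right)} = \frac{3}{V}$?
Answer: $-684$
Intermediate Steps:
$M = -5$ ($M = -3 + \left(\frac{4}{-2} + \frac{0}{-4}\right) = -3 + \left(4 \left(- \frac{1}{2}\right) + 0 \left(- \frac{1}{4}\right)\right) = -3 + \left(-2 + 0\right) = -3 - 2 = -5$)
$J{\left(B \right)} = \frac{12}{5} - \frac{3 B}{5}$ ($J{\left(B \right)} = \frac{3}{-5} \left(B - 4\right) = 3 \left(- \frac{1}{5}\right) \left(-4 + B\right) = - \frac{3 \left(-4 + B\right)}{5} = \frac{12}{5} - \frac{3 B}{5}$)
$W = - \frac{36}{5}$ ($W = \left(\frac{12}{5} - 3\right) 3 \cdot 4 = \left(- \frac{3}{5}\right) 3 \cdot 4 = \left(- \frac{9}{5}\right) 4 = - \frac{36}{5} \approx -7.2$)
$36 + W 100 = 36 - 720 = -684$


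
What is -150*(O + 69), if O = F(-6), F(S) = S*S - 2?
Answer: -15450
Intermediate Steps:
F(S) = -2 + S² (F(S) = S² - 2 = -2 + S²)
O = 34 (O = -2 + (-6)² = -2 + 36 = 34)
-150*(O + 69) = -150*(34 + 69) = -150*103 = -15450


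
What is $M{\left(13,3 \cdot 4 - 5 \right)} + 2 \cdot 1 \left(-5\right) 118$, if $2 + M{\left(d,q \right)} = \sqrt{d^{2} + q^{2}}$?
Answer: $-1182 + \sqrt{218} \approx -1167.2$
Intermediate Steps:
$M{\left(d,q \right)} = -2 + \sqrt{d^{2} + q^{2}}$
$M{\left(13,3 \cdot 4 - 5 \right)} + 2 \cdot 1 \left(-5\right) 118 = \left(-2 + \sqrt{13^{2} + \left(3 \cdot 4 - 5\right)^{2}}\right) + 2 \cdot 1 \left(-5\right) 118 = \left(-2 + \sqrt{169 + \left(12 - 5\right)^{2}}\right) + 2 \left(-5\right) 118 = \left(-2 + \sqrt{169 + 7^{2}}\right) - 1180 = \left(-2 + \sqrt{169 + 49}\right) - 1180 = \left(-2 + \sqrt{218}\right) - 1180 = -1182 + \sqrt{218}$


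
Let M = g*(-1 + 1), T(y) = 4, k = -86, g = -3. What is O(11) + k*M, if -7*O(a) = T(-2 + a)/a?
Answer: -4/77 ≈ -0.051948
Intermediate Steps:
M = 0 (M = -3*(-1 + 1) = -3*0 = 0)
O(a) = -4/(7*a)
O(11) + k*M = -4/7/11 - 86*0 = -4/7*1/11 + 0 = -4/77 + 0 = -4/77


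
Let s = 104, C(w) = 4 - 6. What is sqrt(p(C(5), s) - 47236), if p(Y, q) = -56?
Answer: 2*I*sqrt(11823) ≈ 217.47*I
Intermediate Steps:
C(w) = -2
sqrt(p(C(5), s) - 47236) = sqrt(-56 - 47236) = sqrt(-47292) = 2*I*sqrt(11823)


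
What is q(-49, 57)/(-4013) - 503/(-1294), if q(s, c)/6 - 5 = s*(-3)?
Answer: 838411/5192822 ≈ 0.16146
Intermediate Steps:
q(s, c) = 30 - 18*s (q(s, c) = 30 + 6*(s*(-3)) = 30 + 6*(-3*s) = 30 - 18*s)
q(-49, 57)/(-4013) - 503/(-1294) = (30 - 18*(-49))/(-4013) - 503/(-1294) = (30 + 882)*(-1/4013) - 503*(-1/1294) = 912*(-1/4013) + 503/1294 = -912/4013 + 503/1294 = 838411/5192822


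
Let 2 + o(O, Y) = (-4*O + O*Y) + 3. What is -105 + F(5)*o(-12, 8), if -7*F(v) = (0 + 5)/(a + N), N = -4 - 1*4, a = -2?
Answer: -1517/14 ≈ -108.36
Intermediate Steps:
o(O, Y) = 1 - 4*O + O*Y (o(O, Y) = -2 + ((-4*O + O*Y) + 3) = -2 + (3 - 4*O + O*Y) = 1 - 4*O + O*Y)
N = -8 (N = -4 - 4 = -8)
F(v) = 1/14 (F(v) = -(0 + 5)/(7*(-2 - 8)) = -5/(7*(-10)) = -5*(-1)/(7*10) = -⅐*(-½) = 1/14)
-105 + F(5)*o(-12, 8) = -105 + (1 - 4*(-12) - 12*8)/14 = -105 + (1 + 48 - 96)/14 = -105 + (1/14)*(-47) = -105 - 47/14 = -1517/14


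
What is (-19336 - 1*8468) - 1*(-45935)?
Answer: 18131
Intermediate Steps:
(-19336 - 1*8468) - 1*(-45935) = (-19336 - 8468) + 45935 = -27804 + 45935 = 18131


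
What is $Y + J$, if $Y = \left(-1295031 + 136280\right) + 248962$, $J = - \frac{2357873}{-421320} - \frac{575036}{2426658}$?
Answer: $- \frac{155027063901273821}{170399924760} \approx -9.0978 \cdot 10^{5}$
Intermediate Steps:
$J = \frac{913246201819}{170399924760}$ ($J = \left(-2357873\right) \left(- \frac{1}{421320}\right) - \frac{287518}{1213329} = \frac{2357873}{421320} - \frac{287518}{1213329} = \frac{913246201819}{170399924760} \approx 5.3594$)
$Y = -909789$ ($Y = -1158751 + 248962 = -909789$)
$Y + J = -909789 + \frac{913246201819}{170399924760} = - \frac{155027063901273821}{170399924760}$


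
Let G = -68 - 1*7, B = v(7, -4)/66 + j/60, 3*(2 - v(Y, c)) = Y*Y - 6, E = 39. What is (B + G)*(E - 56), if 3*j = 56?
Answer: 420053/330 ≈ 1272.9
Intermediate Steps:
j = 56/3 (j = (⅓)*56 = 56/3 ≈ 18.667)
v(Y, c) = 4 - Y²/3 (v(Y, c) = 2 - (Y*Y - 6)/3 = 2 - (Y² - 6)/3 = 2 - (-6 + Y²)/3 = 2 + (2 - Y²/3) = 4 - Y²/3)
B = 41/330 (B = (4 - ⅓*7²)/66 + (56/3)/60 = (4 - ⅓*49)*(1/66) + (56/3)*(1/60) = (4 - 49/3)*(1/66) + 14/45 = -37/3*1/66 + 14/45 = -37/198 + 14/45 = 41/330 ≈ 0.12424)
G = -75 (G = -68 - 7 = -75)
(B + G)*(E - 56) = (41/330 - 75)*(39 - 56) = -24709/330*(-17) = 420053/330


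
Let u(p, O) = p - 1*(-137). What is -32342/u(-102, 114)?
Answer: -32342/35 ≈ -924.06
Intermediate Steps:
u(p, O) = 137 + p (u(p, O) = p + 137 = 137 + p)
-32342/u(-102, 114) = -32342/(137 - 102) = -32342/35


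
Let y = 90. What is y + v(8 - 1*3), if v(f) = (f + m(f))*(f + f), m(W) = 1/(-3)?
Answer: 410/3 ≈ 136.67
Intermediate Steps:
m(W) = -⅓
v(f) = 2*f*(-⅓ + f) (v(f) = (f - ⅓)*(f + f) = (-⅓ + f)*(2*f) = 2*f*(-⅓ + f))
y + v(8 - 1*3) = 90 + 2*(8 - 1*3)*(-1 + 3*(8 - 1*3))/3 = 90 + 2*(8 - 3)*(-1 + 3*(8 - 3))/3 = 90 + (⅔)*5*(-1 + 3*5) = 90 + (⅔)*5*(-1 + 15) = 90 + (⅔)*5*14 = 90 + 140/3 = 410/3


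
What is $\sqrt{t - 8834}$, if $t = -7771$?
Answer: $9 i \sqrt{205} \approx 128.86 i$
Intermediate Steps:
$\sqrt{t - 8834} = \sqrt{-7771 - 8834} = \sqrt{-16605} = 9 i \sqrt{205}$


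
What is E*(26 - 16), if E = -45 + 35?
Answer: -100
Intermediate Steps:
E = -10
E*(26 - 16) = -10*(26 - 16) = -10*10 = -100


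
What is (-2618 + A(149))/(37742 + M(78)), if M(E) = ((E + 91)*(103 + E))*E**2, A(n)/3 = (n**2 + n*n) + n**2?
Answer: 197191/186141218 ≈ 0.0010594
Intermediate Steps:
A(n) = 9*n**2 (A(n) = 3*((n**2 + n*n) + n**2) = 3*((n**2 + n**2) + n**2) = 3*(2*n**2 + n**2) = 3*(3*n**2) = 9*n**2)
M(E) = E**2*(91 + E)*(103 + E) (M(E) = ((91 + E)*(103 + E))*E**2 = E**2*(91 + E)*(103 + E))
(-2618 + A(149))/(37742 + M(78)) = (-2618 + 9*149**2)/(37742 + 78**2*(9373 + 78**2 + 194*78)) = (-2618 + 9*22201)/(37742 + 6084*(9373 + 6084 + 15132)) = (-2618 + 199809)/(37742 + 6084*30589) = 197191/(37742 + 186103476) = 197191/186141218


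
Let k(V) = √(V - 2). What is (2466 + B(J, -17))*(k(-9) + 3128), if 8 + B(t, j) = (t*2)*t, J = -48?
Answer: 22102448 + 7066*I*√11 ≈ 2.2102e+7 + 23435.0*I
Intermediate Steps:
B(t, j) = -8 + 2*t² (B(t, j) = -8 + (t*2)*t = -8 + (2*t)*t = -8 + 2*t²)
k(V) = √(-2 + V)
(2466 + B(J, -17))*(k(-9) + 3128) = (2466 + (-8 + 2*(-48)²))*(√(-2 - 9) + 3128) = (2466 + (-8 + 2*2304))*(√(-11) + 3128) = (2466 + (-8 + 4608))*(I*√11 + 3128) = (2466 + 4600)*(3128 + I*√11) = 7066*(3128 + I*√11) = 22102448 + 7066*I*√11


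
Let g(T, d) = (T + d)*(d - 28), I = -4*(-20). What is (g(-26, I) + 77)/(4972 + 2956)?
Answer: 2885/7928 ≈ 0.36390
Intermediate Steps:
I = 80
g(T, d) = (-28 + d)*(T + d) (g(T, d) = (T + d)*(-28 + d) = (-28 + d)*(T + d))
(g(-26, I) + 77)/(4972 + 2956) = ((80**2 - 28*(-26) - 28*80 - 26*80) + 77)/(4972 + 2956) = ((6400 + 728 - 2240 - 2080) + 77)/7928 = (2808 + 77)*(1/7928) = 2885*(1/7928) = 2885/7928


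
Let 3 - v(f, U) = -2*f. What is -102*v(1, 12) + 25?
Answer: -485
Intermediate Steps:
v(f, U) = 3 + 2*f (v(f, U) = 3 - (-2)*f = 3 + 2*f)
-102*v(1, 12) + 25 = -102*(3 + 2*1) + 25 = -102*(3 + 2) + 25 = -102*5 + 25 = -510 + 25 = -485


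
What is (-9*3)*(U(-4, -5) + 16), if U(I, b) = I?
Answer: -324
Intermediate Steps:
(-9*3)*(U(-4, -5) + 16) = (-9*3)*(-4 + 16) = -27*12 = -324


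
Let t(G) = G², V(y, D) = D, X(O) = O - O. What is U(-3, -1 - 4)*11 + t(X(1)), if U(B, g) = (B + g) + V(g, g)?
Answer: -143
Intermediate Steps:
X(O) = 0
U(B, g) = B + 2*g (U(B, g) = (B + g) + g = B + 2*g)
U(-3, -1 - 4)*11 + t(X(1)) = (-3 + 2*(-1 - 4))*11 + 0² = (-3 + 2*(-5))*11 + 0 = (-3 - 10)*11 + 0 = -13*11 + 0 = -143 + 0 = -143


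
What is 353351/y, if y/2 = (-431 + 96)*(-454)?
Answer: 353351/304180 ≈ 1.1617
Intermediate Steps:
y = 304180 (y = 2*((-431 + 96)*(-454)) = 2*(-335*(-454)) = 2*152090 = 304180)
353351/y = 353351/304180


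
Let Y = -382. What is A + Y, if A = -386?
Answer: -768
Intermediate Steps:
A + Y = -386 - 382 = -768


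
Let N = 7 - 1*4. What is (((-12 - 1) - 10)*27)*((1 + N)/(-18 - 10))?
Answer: 621/7 ≈ 88.714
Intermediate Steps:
N = 3 (N = 7 - 4 = 3)
(((-12 - 1) - 10)*27)*((1 + N)/(-18 - 10)) = (((-12 - 1) - 10)*27)*((1 + 3)/(-18 - 10)) = ((-13 - 10)*27)*(4/(-28)) = (-23*27)*(4*(-1/28)) = -621*(-⅐) = 621/7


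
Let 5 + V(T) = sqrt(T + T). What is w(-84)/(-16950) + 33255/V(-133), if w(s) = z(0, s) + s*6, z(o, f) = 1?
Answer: (-563669735*I + 503*sqrt(266))/(16950*(sqrt(266) + 5*I)) ≈ -571.36 - 1863.8*I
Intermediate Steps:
V(T) = -5 + sqrt(2)*sqrt(T) (V(T) = -5 + sqrt(T + T) = -5 + sqrt(2*T) = -5 + sqrt(2)*sqrt(T))
w(s) = 1 + 6*s (w(s) = 1 + s*6 = 1 + 6*s)
w(-84)/(-16950) + 33255/V(-133) = (1 + 6*(-84))/(-16950) + 33255/(-5 + sqrt(2)*sqrt(-133)) = (1 - 504)*(-1/16950) + 33255/(-5 + sqrt(2)*(I*sqrt(133))) = -503*(-1/16950) + 33255/(-5 + I*sqrt(266)) = 503/16950 + 33255/(-5 + I*sqrt(266))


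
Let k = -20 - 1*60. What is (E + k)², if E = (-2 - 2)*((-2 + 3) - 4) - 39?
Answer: 11449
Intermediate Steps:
k = -80 (k = -20 - 60 = -80)
E = -27 (E = -4*(1 - 4) - 39 = -4*(-3) - 39 = 12 - 39 = -27)
(E + k)² = (-27 - 80)² = (-107)² = 11449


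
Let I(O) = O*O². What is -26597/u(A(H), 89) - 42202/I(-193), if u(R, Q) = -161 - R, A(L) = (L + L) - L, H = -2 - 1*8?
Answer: 191213721531/1085547607 ≈ 176.15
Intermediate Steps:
I(O) = O³
H = -10 (H = -2 - 8 = -10)
A(L) = L (A(L) = 2*L - L = L)
-26597/u(A(H), 89) - 42202/I(-193) = -26597/(-161 - 1*(-10)) - 42202/((-193)³) = -26597/(-161 + 10) - 42202/(-7189057) = -26597/(-151) - 42202*(-1/7189057) = -26597*(-1/151) + 42202/7189057 = 26597/151 + 42202/7189057 = 191213721531/1085547607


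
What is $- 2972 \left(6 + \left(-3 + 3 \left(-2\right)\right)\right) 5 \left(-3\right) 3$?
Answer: $-401220$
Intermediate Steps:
$- 2972 \left(6 + \left(-3 + 3 \left(-2\right)\right)\right) 5 \left(-3\right) 3 = - 2972 \left(6 - 9\right) \left(\left(-15\right) 3\right) = - 2972 \left(6 - 9\right) \left(-45\right) = - 2972 \left(\left(-3\right) \left(-45\right)\right) = \left(-2972\right) 135 = -401220$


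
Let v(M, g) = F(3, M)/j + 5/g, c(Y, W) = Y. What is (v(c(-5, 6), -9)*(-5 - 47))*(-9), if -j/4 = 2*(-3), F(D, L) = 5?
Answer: -325/2 ≈ -162.50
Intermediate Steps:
j = 24 (j = -8*(-3) = -4*(-6) = 24)
v(M, g) = 5/24 + 5/g
(v(c(-5, 6), -9)*(-5 - 47))*(-9) = ((5/24 + 5/(-9))*(-5 - 47))*(-9) = ((5/24 + 5*(-⅑))*(-52))*(-9) = ((5/24 - 5/9)*(-52))*(-9) = -25/72*(-52)*(-9) = (325/18)*(-9) = -325/2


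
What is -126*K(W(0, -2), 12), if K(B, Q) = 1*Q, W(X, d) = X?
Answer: -1512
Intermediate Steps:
K(B, Q) = Q
-126*K(W(0, -2), 12) = -126*12 = -1512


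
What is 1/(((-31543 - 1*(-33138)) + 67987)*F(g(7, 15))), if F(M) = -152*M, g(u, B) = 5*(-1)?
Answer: 1/52882320 ≈ 1.8910e-8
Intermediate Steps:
g(u, B) = -5
1/(((-31543 - 1*(-33138)) + 67987)*F(g(7, 15))) = 1/(((-31543 - 1*(-33138)) + 67987)*((-152*(-5)))) = 1/(((-31543 + 33138) + 67987)*760) = (1/760)/(1595 + 67987) = (1/760)/69582 = (1/69582)*(1/760) = 1/52882320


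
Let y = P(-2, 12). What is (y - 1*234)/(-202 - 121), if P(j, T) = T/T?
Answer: 233/323 ≈ 0.72136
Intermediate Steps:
P(j, T) = 1
y = 1
(y - 1*234)/(-202 - 121) = (1 - 1*234)/(-202 - 121) = (1 - 234)/(-323) = -233*(-1/323) = 233/323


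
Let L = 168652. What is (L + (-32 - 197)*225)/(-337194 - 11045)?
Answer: -117127/348239 ≈ -0.33634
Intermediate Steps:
(L + (-32 - 197)*225)/(-337194 - 11045) = (168652 + (-32 - 197)*225)/(-337194 - 11045) = (168652 - 229*225)/(-348239) = (168652 - 51525)*(-1/348239) = 117127*(-1/348239) = -117127/348239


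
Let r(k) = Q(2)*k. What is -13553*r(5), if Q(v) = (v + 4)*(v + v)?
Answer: -1626360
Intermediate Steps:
Q(v) = 2*v*(4 + v) (Q(v) = (4 + v)*(2*v) = 2*v*(4 + v))
r(k) = 24*k (r(k) = (2*2*(4 + 2))*k = (2*2*6)*k = 24*k)
-13553*r(5) = -325272*5 = -13553*120 = -1626360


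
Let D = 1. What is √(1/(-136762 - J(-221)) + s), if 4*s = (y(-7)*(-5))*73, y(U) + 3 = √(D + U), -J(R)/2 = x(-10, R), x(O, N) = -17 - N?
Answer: √(5089673008901 - 1696557715085*I*√6)/136354 ≈ 17.708 - 6.3111*I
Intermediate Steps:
J(R) = 34 + 2*R (J(R) = -2*(-17 - R) = 34 + 2*R)
y(U) = -3 + √(1 + U)
s = 1095/4 - 365*I*√6/4 (s = (((-3 + √(1 - 7))*(-5))*73)/4 = (((-3 + √(-6))*(-5))*73)/4 = (((-3 + I*√6)*(-5))*73)/4 = ((15 - 5*I*√6)*73)/4 = (1095 - 365*I*√6)/4 = 1095/4 - 365*I*√6/4 ≈ 273.75 - 223.52*I)
√(1/(-136762 - J(-221)) + s) = √(1/(-136762 - (34 + 2*(-221))) + (1095/4 - 365*I*√6/4)) = √(1/(-136762 - (34 - 442)) + (1095/4 - 365*I*√6/4)) = √(1/(-136762 - 1*(-408)) + (1095/4 - 365*I*√6/4)) = √(1/(-136762 + 408) + (1095/4 - 365*I*√6/4)) = √(1/(-136354) + (1095/4 - 365*I*√6/4)) = √(-1/136354 + (1095/4 - 365*I*√6/4)) = √(74653813/272708 - 365*I*√6/4)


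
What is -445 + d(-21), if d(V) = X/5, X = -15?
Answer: -448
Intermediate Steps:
d(V) = -3 (d(V) = -15/5 = -15*⅕ = -3)
-445 + d(-21) = -445 - 3 = -448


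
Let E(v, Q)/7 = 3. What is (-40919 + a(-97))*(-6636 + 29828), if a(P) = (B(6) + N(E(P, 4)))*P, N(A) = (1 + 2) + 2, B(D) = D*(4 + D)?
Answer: -1095219008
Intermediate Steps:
E(v, Q) = 21 (E(v, Q) = 7*3 = 21)
N(A) = 5 (N(A) = 3 + 2 = 5)
a(P) = 65*P (a(P) = (6*(4 + 6) + 5)*P = (6*10 + 5)*P = (60 + 5)*P = 65*P)
(-40919 + a(-97))*(-6636 + 29828) = (-40919 + 65*(-97))*(-6636 + 29828) = (-40919 - 6305)*23192 = -47224*23192 = -1095219008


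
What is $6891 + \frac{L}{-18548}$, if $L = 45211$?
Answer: $\frac{127769057}{18548} \approx 6888.6$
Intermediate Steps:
$6891 + \frac{L}{-18548} = 6891 + \frac{45211}{-18548} = 6891 + 45211 \left(- \frac{1}{18548}\right) = 6891 - \frac{45211}{18548} = \frac{127769057}{18548}$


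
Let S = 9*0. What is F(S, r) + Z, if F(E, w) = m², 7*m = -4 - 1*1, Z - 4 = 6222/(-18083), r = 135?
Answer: 3691465/886067 ≈ 4.1661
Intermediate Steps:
Z = 66110/18083 (Z = 4 + 6222/(-18083) = 4 + 6222*(-1/18083) = 4 - 6222/18083 = 66110/18083 ≈ 3.6559)
m = -5/7 (m = (-4 - 1*1)/7 = (-4 - 1)/7 = (⅐)*(-5) = -5/7 ≈ -0.71429)
S = 0
F(E, w) = 25/49 (F(E, w) = (-5/7)² = 25/49)
F(S, r) + Z = 25/49 + 66110/18083 = 3691465/886067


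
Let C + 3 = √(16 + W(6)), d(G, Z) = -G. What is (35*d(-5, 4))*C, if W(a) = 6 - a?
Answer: 175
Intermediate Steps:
C = 1 (C = -3 + √(16 + (6 - 1*6)) = -3 + √(16 + (6 - 6)) = -3 + √(16 + 0) = -3 + √16 = -3 + 4 = 1)
(35*d(-5, 4))*C = (35*(-1*(-5)))*1 = (35*5)*1 = 175*1 = 175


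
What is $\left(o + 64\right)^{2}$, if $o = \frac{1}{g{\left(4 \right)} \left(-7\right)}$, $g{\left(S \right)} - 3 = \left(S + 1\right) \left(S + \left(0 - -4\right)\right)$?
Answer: $\frac{371063169}{90601} \approx 4095.6$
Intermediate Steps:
$g{\left(S \right)} = 3 + \left(1 + S\right) \left(4 + S\right)$ ($g{\left(S \right)} = 3 + \left(S + 1\right) \left(S + \left(0 - -4\right)\right) = 3 + \left(1 + S\right) \left(S + \left(0 + 4\right)\right) = 3 + \left(1 + S\right) \left(S + 4\right) = 3 + \left(1 + S\right) \left(4 + S\right)$)
$o = - \frac{1}{301}$ ($o = \frac{1}{\left(7 + 4^{2} + 5 \cdot 4\right) \left(-7\right)} = \frac{1}{\left(7 + 16 + 20\right) \left(-7\right)} = \frac{1}{43 \left(-7\right)} = \frac{1}{-301} = - \frac{1}{301} \approx -0.0033223$)
$\left(o + 64\right)^{2} = \left(- \frac{1}{301} + 64\right)^{2} = \left(\frac{19263}{301}\right)^{2} = \frac{371063169}{90601}$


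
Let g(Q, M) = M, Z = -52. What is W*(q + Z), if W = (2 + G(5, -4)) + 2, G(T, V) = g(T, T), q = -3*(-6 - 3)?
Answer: -225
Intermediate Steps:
q = 27 (q = -3*(-9) = 27)
G(T, V) = T
W = 9 (W = (2 + 5) + 2 = 7 + 2 = 9)
W*(q + Z) = 9*(27 - 52) = 9*(-25) = -225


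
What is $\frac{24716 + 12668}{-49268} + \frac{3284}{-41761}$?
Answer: $- \frac{430747334}{514370237} \approx -0.83743$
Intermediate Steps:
$\frac{24716 + 12668}{-49268} + \frac{3284}{-41761} = 37384 \left(- \frac{1}{49268}\right) + 3284 \left(- \frac{1}{41761}\right) = - \frac{9346}{12317} - \frac{3284}{41761} = - \frac{430747334}{514370237}$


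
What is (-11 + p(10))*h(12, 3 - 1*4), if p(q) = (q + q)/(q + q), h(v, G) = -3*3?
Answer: 90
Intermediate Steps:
h(v, G) = -9
p(q) = 1 (p(q) = (2*q)/((2*q)) = (2*q)*(1/(2*q)) = 1)
(-11 + p(10))*h(12, 3 - 1*4) = (-11 + 1)*(-9) = -10*(-9) = 90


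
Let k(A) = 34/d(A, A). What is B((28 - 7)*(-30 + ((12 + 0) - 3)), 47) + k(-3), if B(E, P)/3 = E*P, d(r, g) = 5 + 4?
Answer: -559595/9 ≈ -62177.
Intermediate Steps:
d(r, g) = 9
B(E, P) = 3*E*P (B(E, P) = 3*(E*P) = 3*E*P)
k(A) = 34/9
B((28 - 7)*(-30 + ((12 + 0) - 3)), 47) + k(-3) = 3*((28 - 7)*(-30 + ((12 + 0) - 3)))*47 + 34/9 = 3*(21*(-30 + (12 - 3)))*47 + 34/9 = 3*(21*(-30 + 9))*47 + 34/9 = 3*(21*(-21))*47 + 34/9 = 3*(-441)*47 + 34/9 = -62181 + 34/9 = -559595/9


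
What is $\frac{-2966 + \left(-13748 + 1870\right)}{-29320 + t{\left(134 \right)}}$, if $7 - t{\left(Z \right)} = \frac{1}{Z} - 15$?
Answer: $\frac{1989096}{3925933} \approx 0.50666$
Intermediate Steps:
$t{\left(Z \right)} = 22 - \frac{1}{Z}$ ($t{\left(Z \right)} = 7 - \left(\frac{1}{Z} - 15\right) = 7 - \left(-15 + \frac{1}{Z}\right) = 7 + \left(15 - \frac{1}{Z}\right) = 22 - \frac{1}{Z}$)
$\frac{-2966 + \left(-13748 + 1870\right)}{-29320 + t{\left(134 \right)}} = \frac{-2966 + \left(-13748 + 1870\right)}{-29320 + \left(22 - \frac{1}{134}\right)} = \frac{-2966 - 11878}{-29320 + \left(22 - \frac{1}{134}\right)} = - \frac{14844}{-29320 + \left(22 - \frac{1}{134}\right)} = - \frac{14844}{-29320 + \frac{2947}{134}} = - \frac{14844}{- \frac{3925933}{134}} = \left(-14844\right) \left(- \frac{134}{3925933}\right) = \frac{1989096}{3925933}$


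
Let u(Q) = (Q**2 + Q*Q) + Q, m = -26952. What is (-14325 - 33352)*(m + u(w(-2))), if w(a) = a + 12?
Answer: 1274978334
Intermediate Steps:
w(a) = 12 + a
u(Q) = Q + 2*Q**2 (u(Q) = (Q**2 + Q**2) + Q = 2*Q**2 + Q = Q + 2*Q**2)
(-14325 - 33352)*(m + u(w(-2))) = (-14325 - 33352)*(-26952 + (12 - 2)*(1 + 2*(12 - 2))) = -47677*(-26952 + 10*(1 + 2*10)) = -47677*(-26952 + 10*(1 + 20)) = -47677*(-26952 + 10*21) = -47677*(-26952 + 210) = -47677*(-26742) = 1274978334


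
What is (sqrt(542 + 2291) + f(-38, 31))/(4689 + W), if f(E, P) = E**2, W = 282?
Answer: 1444/4971 + sqrt(2833)/4971 ≈ 0.30119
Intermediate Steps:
(sqrt(542 + 2291) + f(-38, 31))/(4689 + W) = (sqrt(542 + 2291) + (-38)**2)/(4689 + 282) = (sqrt(2833) + 1444)/4971 = (1444 + sqrt(2833))*(1/4971) = 1444/4971 + sqrt(2833)/4971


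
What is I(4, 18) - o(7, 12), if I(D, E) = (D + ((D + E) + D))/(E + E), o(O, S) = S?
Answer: -67/6 ≈ -11.167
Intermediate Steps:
I(D, E) = (E + 3*D)/(2*E) (I(D, E) = (D + (E + 2*D))/((2*E)) = (E + 3*D)*(1/(2*E)) = (E + 3*D)/(2*E))
I(4, 18) - o(7, 12) = (½)*(18 + 3*4)/18 - 1*12 = (½)*(1/18)*(18 + 12) - 12 = (½)*(1/18)*30 - 12 = ⅚ - 12 = -67/6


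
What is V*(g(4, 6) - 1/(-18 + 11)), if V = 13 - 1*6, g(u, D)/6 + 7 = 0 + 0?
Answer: -293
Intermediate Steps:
g(u, D) = -42 (g(u, D) = -42 + 6*(0 + 0) = -42 + 6*0 = -42 + 0 = -42)
V = 7 (V = 13 - 6 = 7)
V*(g(4, 6) - 1/(-18 + 11)) = 7*(-42 - 1/(-18 + 11)) = 7*(-42 - 1/(-7)) = 7*(-42 - 1*(-⅐)) = 7*(-42 + ⅐) = 7*(-293/7) = -293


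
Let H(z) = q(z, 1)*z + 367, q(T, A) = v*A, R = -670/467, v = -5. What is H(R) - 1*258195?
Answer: -120402326/467 ≈ -2.5782e+5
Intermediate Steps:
R = -670/467 (R = -670*1/467 = -670/467 ≈ -1.4347)
q(T, A) = -5*A
H(z) = 367 - 5*z (H(z) = (-5*1)*z + 367 = -5*z + 367 = 367 - 5*z)
H(R) - 1*258195 = (367 - 5*(-670/467)) - 1*258195 = (367 + 3350/467) - 258195 = 174739/467 - 258195 = -120402326/467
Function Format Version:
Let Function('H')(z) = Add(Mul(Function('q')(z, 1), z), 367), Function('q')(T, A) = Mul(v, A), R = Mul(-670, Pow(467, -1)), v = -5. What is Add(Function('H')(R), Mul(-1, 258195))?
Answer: Rational(-120402326, 467) ≈ -2.5782e+5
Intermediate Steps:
R = Rational(-670, 467) (R = Mul(-670, Rational(1, 467)) = Rational(-670, 467) ≈ -1.4347)
Function('q')(T, A) = Mul(-5, A)
Function('H')(z) = Add(367, Mul(-5, z)) (Function('H')(z) = Add(Mul(Mul(-5, 1), z), 367) = Add(Mul(-5, z), 367) = Add(367, Mul(-5, z)))
Add(Function('H')(R), Mul(-1, 258195)) = Add(Add(367, Mul(-5, Rational(-670, 467))), Mul(-1, 258195)) = Add(Add(367, Rational(3350, 467)), -258195) = Add(Rational(174739, 467), -258195) = Rational(-120402326, 467)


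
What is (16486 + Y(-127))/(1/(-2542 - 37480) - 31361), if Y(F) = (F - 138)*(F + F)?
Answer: -3353683512/1255129943 ≈ -2.6720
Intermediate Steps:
Y(F) = 2*F*(-138 + F) (Y(F) = (-138 + F)*(2*F) = 2*F*(-138 + F))
(16486 + Y(-127))/(1/(-2542 - 37480) - 31361) = (16486 + 2*(-127)*(-138 - 127))/(1/(-2542 - 37480) - 31361) = (16486 + 2*(-127)*(-265))/(1/(-40022) - 31361) = (16486 + 67310)/(-1/40022 - 31361) = 83796/(-1255129943/40022) = 83796*(-40022/1255129943) = -3353683512/1255129943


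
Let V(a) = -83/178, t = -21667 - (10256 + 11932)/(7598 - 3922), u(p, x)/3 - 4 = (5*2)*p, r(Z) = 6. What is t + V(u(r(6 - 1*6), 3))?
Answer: -3545394837/163582 ≈ -21674.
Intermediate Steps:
u(p, x) = 12 + 30*p (u(p, x) = 12 + 3*((5*2)*p) = 12 + 3*(10*p) = 12 + 30*p)
t = -19917520/919 (t = -21667 - 22188/3676 = -21667 - 1*5547/919 = -21667 - 5547/919 = -19917520/919 ≈ -21673.)
V(a) = -83/178 (V(a) = -83*1/178 = -83/178)
t + V(u(r(6 - 1*6), 3)) = -19917520/919 - 83/178 = -3545394837/163582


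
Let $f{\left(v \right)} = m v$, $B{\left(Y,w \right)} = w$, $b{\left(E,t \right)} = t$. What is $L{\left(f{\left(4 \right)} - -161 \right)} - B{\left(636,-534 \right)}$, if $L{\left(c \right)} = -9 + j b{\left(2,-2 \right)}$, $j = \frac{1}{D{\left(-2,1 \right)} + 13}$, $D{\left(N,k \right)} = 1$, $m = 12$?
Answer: $\frac{3674}{7} \approx 524.86$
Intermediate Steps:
$j = \frac{1}{14}$ ($j = \frac{1}{1 + 13} = \frac{1}{14} \approx 0.071429$)
$f{\left(v \right)} = 12 v$
$L{\left(c \right)} = - \frac{64}{7}$ ($L{\left(c \right)} = -9 + \frac{1}{14} \left(-2\right) = -9 - \frac{1}{7} = - \frac{64}{7}$)
$L{\left(f{\left(4 \right)} - -161 \right)} - B{\left(636,-534 \right)} = - \frac{64}{7} - -534 = - \frac{64}{7} + 534 = \frac{3674}{7}$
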